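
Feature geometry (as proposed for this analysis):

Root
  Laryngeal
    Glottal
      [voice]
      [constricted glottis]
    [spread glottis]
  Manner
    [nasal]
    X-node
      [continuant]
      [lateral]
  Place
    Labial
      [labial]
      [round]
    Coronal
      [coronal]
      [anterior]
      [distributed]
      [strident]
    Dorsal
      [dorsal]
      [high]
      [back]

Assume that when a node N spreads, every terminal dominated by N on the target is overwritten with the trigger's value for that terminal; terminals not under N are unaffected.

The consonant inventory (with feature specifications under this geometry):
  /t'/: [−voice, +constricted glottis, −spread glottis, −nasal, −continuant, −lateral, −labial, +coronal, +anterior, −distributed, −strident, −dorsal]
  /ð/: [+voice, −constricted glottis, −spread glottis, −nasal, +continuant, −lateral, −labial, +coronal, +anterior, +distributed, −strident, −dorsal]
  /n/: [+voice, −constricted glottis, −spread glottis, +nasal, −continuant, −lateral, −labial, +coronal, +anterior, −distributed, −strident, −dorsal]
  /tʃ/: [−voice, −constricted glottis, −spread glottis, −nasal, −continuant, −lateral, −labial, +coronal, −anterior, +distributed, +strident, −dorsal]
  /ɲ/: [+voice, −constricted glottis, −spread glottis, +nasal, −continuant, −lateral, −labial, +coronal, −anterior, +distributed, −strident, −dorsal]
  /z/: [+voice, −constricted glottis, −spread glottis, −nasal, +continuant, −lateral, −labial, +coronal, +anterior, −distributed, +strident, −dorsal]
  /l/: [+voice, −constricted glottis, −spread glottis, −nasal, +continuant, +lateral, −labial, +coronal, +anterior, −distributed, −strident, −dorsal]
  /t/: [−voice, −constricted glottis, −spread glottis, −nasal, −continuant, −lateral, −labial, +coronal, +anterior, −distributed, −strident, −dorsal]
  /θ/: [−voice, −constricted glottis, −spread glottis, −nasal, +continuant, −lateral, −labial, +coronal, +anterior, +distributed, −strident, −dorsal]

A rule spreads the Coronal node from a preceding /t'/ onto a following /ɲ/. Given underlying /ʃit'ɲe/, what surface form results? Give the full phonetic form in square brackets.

The Coronal node dominates the terminals [coronal], [anterior], [distributed], [strident].
After delinking /ɲ/'s Coronal and linking /t'/'s, the affected terminals become [+coronal], [+anterior], [−distributed], [−strident]; [voice], [constricted glottis], [spread glottis], … (outside Coronal) are retained from /ɲ/.
The resulting bundle matches /n/ in the inventory; substituting it for /ɲ/ gives [ʃit'ne].

[ʃit'ne]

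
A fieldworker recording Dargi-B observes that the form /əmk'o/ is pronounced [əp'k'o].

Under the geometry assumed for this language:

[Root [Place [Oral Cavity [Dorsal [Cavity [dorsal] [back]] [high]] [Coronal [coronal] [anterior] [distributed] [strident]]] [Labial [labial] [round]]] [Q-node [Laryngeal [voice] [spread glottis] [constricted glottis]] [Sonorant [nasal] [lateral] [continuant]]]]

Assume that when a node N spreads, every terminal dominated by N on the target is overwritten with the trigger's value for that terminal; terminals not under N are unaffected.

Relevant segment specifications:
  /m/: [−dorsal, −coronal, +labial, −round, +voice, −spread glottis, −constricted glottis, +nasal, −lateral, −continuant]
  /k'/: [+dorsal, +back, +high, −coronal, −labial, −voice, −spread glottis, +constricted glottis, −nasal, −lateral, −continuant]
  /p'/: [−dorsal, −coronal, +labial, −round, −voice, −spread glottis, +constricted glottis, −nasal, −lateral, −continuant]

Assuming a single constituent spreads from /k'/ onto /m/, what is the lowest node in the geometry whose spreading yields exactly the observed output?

/m/ and [p'] differ in [voice], [constricted glottis], [nasal]; every other specified feature is identical.
Tracing each changed feature up the tree, the paths first meet at Q-node; any lower node misses at least one of them.
Delinking /m/'s Q-node and associating /k'/'s Q-node gives precisely the feature bundle of [p'].
[dorsal], [labial] — on which /k'/ differs from /m/ — are unchanged, so Root cannot have spread; the constituent is no larger than Q-node.

Q-node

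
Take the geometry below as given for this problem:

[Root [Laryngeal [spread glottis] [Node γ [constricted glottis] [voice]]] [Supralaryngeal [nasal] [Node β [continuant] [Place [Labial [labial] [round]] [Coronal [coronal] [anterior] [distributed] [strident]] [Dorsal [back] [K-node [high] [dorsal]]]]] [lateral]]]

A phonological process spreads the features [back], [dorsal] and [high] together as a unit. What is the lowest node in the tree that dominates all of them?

Dorsal

[back] is immediately dominated by Dorsal.
[dorsal] is immediately dominated by K-node.
[high] is immediately dominated by K-node.
The lowest node appearing on every path is Dorsal; each proper daughter of Dorsal fails to dominate at least one of the listed features.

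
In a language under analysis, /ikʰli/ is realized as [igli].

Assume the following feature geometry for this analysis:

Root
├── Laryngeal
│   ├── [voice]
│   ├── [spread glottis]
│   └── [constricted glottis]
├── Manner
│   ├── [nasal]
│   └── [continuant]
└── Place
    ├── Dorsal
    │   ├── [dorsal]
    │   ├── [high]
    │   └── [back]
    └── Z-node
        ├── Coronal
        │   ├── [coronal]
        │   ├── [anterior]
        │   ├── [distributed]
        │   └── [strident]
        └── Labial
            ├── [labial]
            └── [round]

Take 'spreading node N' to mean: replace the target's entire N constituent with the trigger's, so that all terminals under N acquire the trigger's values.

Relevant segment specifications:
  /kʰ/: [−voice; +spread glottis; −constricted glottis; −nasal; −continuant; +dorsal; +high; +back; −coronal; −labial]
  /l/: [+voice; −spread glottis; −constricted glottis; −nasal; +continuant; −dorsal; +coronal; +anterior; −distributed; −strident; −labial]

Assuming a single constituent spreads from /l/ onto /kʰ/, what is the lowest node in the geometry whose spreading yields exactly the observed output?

Laryngeal

Comparing /kʰ/ with its surface form [g], the features that change are [voice], [spread glottis].
These terminals are all dominated by Laryngeal, and no proper subconstituent of Laryngeal covers them all; Laryngeal is their lowest common ancestor.
Spreading Laryngeal from /l/ overwrites each of those terminals with /l/'s values, yielding exactly [g].
Had Root spread, [continuant], [coronal] would have taken /l/'s values; they stay as in /kʰ/, confirming the spreading constituent is exactly Laryngeal.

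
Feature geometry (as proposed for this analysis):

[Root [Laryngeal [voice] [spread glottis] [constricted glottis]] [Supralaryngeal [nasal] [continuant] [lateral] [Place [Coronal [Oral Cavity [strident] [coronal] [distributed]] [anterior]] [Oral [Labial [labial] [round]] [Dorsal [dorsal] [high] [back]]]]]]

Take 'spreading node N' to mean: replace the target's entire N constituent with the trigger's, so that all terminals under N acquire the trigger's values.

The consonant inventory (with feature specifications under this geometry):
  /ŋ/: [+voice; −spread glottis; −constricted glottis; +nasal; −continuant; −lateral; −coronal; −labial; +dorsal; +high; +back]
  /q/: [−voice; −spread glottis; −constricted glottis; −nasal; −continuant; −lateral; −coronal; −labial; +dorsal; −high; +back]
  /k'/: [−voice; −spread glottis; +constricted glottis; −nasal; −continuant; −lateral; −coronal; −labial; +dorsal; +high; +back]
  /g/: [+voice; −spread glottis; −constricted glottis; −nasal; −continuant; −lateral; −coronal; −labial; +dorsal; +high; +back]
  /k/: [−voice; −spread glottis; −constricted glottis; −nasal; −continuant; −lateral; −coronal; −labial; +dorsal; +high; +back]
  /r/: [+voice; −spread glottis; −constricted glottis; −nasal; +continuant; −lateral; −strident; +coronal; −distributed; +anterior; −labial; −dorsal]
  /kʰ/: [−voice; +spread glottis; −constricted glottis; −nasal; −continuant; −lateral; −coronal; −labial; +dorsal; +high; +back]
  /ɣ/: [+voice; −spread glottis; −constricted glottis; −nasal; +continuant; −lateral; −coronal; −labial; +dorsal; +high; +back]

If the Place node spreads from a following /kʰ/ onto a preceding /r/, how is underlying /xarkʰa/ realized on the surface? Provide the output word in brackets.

Place immediately or transitively dominates [strident], [coronal], [distributed], [anterior], [labial], [round], [dorsal], [high], [back].
Spreading Place from /kʰ/ onto /r/ replaces those values with /kʰ/'s: [−coronal], [−labial], [+dorsal], [+high], [+back]. Features outside Place ([voice], [spread glottis], [constricted glottis], …) stay as in /r/.
This feature bundle is that of [ɣ], so /xarkʰa/ surfaces as [xaɣkʰa].

[xaɣkʰa]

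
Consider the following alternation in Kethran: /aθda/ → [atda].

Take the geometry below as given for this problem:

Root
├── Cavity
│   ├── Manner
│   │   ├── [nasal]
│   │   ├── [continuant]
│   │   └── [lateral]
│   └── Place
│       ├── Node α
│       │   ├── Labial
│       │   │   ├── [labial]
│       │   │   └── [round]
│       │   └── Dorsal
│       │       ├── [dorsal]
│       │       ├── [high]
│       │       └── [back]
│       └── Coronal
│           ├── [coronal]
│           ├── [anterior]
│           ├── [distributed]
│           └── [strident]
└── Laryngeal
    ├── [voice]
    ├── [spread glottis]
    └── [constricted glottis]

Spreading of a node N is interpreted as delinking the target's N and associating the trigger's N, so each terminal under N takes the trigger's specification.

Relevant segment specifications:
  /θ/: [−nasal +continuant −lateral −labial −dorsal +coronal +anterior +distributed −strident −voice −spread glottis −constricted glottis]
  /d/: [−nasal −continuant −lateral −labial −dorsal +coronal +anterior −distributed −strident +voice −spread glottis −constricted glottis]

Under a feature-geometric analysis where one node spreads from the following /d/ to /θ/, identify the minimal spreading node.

/θ/ and [t] differ in [continuant], [distributed]; every other specified feature is identical.
These terminals are all dominated by Cavity, and no proper subconstituent of Cavity covers them all; Cavity is their lowest common ancestor.
Delinking /θ/'s Cavity and associating /d/'s Cavity gives precisely the feature bundle of [t].
Since [voice] is preserved even though /d/ disagrees there, no node above Cavity spread.

Cavity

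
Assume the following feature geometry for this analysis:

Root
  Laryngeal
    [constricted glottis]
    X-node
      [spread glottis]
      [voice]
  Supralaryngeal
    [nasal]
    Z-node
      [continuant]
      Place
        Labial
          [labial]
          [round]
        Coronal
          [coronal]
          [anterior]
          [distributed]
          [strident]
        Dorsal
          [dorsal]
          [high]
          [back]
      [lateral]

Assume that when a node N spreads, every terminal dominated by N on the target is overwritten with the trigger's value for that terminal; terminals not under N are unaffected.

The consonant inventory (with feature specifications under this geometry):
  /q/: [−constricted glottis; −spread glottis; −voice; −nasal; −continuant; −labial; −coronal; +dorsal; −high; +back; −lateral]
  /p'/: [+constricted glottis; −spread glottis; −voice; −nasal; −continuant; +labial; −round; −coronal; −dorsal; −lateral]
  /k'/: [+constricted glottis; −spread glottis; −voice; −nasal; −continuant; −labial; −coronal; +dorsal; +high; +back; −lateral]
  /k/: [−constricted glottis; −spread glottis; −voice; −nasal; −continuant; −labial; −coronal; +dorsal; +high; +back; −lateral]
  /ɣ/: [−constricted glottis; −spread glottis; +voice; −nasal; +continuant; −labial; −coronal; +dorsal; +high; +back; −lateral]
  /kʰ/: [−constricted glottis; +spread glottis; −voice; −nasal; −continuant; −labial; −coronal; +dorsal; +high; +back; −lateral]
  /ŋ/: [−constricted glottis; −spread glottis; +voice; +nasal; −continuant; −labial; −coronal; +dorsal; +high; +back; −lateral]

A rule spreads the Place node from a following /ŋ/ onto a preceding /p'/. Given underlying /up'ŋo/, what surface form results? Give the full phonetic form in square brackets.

[uk'ŋo]

The Place node dominates the terminals [labial], [round], [coronal], [anterior], [distributed], [strident], [dorsal], [high], [back].
The target acquires /ŋ/'s values for everything under Place — [−labial], [−coronal], [+dorsal], [+high], [+back] — while keeping its own [constricted glottis], [spread glottis], [voice], ….
The resulting bundle matches /k'/ in the inventory; substituting it for /p'/ gives [uk'ŋo].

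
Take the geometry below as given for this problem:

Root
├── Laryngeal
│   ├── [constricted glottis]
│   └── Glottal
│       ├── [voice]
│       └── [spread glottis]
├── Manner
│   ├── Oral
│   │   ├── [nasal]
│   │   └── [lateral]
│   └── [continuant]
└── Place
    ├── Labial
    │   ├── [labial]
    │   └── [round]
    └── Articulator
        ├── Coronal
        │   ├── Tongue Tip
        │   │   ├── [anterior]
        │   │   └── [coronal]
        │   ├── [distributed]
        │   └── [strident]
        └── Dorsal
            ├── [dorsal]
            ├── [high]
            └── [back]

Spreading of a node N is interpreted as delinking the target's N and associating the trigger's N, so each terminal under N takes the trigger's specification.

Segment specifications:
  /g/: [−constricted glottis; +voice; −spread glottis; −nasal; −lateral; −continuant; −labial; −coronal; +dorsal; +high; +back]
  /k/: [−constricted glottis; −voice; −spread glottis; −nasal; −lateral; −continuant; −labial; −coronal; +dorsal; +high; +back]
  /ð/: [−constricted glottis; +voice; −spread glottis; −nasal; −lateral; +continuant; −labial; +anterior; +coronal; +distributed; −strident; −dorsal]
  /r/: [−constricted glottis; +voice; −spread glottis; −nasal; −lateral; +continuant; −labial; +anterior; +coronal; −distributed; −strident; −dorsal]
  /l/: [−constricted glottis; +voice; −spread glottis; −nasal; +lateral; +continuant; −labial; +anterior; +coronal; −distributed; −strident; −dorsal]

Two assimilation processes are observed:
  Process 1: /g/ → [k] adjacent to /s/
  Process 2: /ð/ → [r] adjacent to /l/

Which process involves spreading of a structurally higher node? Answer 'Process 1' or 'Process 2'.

Process 1: the feature that changes is [voice]; the minimal node is [voice] (depth 3).
Process 2 alters [distributed]; the lowest dominating node is [distributed] (depth 4 from Root).
Depth 3 < depth 4; Process 1 involves the structurally higher constituent [voice].

Process 1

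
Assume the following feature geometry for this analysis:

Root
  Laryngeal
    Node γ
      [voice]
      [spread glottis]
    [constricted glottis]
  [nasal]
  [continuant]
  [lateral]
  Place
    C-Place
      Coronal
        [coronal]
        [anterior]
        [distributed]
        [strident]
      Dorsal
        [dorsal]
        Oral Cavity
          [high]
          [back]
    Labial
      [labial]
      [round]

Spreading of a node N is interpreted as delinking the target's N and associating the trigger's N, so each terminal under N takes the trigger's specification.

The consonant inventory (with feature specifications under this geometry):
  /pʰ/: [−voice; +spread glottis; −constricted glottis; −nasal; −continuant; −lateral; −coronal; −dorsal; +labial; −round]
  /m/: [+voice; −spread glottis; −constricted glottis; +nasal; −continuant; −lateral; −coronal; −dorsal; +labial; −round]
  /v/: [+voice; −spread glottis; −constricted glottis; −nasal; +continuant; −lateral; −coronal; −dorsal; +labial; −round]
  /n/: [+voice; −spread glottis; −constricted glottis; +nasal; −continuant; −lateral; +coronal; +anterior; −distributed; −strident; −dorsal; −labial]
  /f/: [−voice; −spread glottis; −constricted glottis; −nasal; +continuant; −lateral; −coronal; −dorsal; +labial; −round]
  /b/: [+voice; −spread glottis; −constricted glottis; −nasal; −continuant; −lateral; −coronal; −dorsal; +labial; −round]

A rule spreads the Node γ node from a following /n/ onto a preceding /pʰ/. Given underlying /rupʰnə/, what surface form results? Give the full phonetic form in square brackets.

[rubnə]

Node γ immediately or transitively dominates [voice], [spread glottis].
Spreading Node γ from /n/ onto /pʰ/ replaces those values with /n/'s: [+voice], [−spread glottis]. Features outside Node γ ([constricted glottis], [nasal], [continuant], …) stay as in /pʰ/.
This feature bundle is that of [b], so /rupʰnə/ surfaces as [rubnə].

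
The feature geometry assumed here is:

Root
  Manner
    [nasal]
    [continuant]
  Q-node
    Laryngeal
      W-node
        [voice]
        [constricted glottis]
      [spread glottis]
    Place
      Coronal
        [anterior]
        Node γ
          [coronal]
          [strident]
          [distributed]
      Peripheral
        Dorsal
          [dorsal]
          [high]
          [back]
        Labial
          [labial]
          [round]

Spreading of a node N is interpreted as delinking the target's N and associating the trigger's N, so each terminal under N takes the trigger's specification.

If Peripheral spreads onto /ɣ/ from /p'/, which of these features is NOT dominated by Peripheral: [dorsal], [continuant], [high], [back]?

[continuant]

Under this geometry, Peripheral contains [dorsal], [high], [back], [labial], [round].
Spreading Peripheral replaces [dorsal], [high], [back] with the trigger's values, since each sits inside the Peripheral constituent.
[continuant] is not within the Peripheral subtree (it hangs from Manner), so /ɣ/'s [continuant] value survives.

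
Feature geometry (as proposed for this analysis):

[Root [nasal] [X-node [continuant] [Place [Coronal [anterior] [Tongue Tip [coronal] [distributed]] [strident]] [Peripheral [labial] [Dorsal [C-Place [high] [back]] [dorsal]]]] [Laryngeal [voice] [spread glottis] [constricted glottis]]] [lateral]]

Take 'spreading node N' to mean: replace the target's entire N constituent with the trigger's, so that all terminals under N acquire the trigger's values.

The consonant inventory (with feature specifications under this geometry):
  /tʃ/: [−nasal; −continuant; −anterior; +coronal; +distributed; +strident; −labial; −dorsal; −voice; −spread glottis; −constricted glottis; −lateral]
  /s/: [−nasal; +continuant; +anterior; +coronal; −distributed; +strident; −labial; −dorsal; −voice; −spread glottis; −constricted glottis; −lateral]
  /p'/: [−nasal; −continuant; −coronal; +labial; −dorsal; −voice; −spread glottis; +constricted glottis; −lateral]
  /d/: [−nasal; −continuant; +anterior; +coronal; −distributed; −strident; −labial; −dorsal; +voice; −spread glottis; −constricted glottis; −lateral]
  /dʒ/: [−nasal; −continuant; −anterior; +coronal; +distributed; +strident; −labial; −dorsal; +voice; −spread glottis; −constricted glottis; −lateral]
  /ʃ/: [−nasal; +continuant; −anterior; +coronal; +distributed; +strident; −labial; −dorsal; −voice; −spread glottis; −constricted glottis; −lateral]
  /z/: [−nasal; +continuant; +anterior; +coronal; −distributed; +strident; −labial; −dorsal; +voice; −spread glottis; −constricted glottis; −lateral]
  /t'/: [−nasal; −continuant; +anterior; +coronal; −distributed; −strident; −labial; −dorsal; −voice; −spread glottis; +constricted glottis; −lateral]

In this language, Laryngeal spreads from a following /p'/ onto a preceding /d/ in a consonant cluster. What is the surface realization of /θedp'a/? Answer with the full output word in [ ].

[θet'p'a]

The Laryngeal node dominates the terminals [voice], [spread glottis], [constricted glottis].
Spreading Laryngeal from /p'/ onto /d/ replaces those values with /p'/'s: [−voice], [−spread glottis], [+constricted glottis]. Features outside Laryngeal ([nasal], [continuant], [anterior], …) stay as in /d/.
Among the inventory, only /t'/ has exactly this specification, giving the surface form [θet'p'a].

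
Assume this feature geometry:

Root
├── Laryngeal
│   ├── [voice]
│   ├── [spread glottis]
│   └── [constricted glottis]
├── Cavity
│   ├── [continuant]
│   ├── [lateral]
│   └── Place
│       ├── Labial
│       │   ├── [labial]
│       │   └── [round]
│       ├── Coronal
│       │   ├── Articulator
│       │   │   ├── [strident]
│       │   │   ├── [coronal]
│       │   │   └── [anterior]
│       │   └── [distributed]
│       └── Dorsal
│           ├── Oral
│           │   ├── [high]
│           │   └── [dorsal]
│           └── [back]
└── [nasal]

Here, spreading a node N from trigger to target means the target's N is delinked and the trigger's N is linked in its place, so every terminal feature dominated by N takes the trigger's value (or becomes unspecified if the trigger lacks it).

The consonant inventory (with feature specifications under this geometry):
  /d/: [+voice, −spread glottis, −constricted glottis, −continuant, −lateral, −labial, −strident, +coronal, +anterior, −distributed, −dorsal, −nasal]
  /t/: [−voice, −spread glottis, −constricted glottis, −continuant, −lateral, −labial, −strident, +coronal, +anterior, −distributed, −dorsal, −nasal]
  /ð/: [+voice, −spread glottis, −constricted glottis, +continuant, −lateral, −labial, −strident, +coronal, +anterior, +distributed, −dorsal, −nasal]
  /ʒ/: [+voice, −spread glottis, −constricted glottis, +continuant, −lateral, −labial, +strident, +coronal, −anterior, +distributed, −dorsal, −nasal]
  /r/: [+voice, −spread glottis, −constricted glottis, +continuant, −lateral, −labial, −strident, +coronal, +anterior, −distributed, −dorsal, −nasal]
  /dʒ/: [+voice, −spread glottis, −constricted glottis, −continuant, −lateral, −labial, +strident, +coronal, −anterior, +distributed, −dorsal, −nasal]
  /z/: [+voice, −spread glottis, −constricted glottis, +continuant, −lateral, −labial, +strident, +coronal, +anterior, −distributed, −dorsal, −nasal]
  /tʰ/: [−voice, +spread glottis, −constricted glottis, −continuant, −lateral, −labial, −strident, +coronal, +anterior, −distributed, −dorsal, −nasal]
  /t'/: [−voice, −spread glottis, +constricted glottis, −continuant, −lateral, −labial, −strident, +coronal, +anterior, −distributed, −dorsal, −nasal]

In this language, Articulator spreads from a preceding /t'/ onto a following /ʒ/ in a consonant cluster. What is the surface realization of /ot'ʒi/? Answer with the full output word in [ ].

Articulator immediately or transitively dominates [strident], [coronal], [anterior].
Spreading Articulator from /t'/ onto /ʒ/ replaces those values with /t'/'s: [−strident], [+coronal], [+anterior]. Features outside Articulator ([voice], [spread glottis], [constricted glottis], …) stay as in /ʒ/.
The resulting bundle matches /ð/ in the inventory; substituting it for /ʒ/ gives [ot'ði].

[ot'ði]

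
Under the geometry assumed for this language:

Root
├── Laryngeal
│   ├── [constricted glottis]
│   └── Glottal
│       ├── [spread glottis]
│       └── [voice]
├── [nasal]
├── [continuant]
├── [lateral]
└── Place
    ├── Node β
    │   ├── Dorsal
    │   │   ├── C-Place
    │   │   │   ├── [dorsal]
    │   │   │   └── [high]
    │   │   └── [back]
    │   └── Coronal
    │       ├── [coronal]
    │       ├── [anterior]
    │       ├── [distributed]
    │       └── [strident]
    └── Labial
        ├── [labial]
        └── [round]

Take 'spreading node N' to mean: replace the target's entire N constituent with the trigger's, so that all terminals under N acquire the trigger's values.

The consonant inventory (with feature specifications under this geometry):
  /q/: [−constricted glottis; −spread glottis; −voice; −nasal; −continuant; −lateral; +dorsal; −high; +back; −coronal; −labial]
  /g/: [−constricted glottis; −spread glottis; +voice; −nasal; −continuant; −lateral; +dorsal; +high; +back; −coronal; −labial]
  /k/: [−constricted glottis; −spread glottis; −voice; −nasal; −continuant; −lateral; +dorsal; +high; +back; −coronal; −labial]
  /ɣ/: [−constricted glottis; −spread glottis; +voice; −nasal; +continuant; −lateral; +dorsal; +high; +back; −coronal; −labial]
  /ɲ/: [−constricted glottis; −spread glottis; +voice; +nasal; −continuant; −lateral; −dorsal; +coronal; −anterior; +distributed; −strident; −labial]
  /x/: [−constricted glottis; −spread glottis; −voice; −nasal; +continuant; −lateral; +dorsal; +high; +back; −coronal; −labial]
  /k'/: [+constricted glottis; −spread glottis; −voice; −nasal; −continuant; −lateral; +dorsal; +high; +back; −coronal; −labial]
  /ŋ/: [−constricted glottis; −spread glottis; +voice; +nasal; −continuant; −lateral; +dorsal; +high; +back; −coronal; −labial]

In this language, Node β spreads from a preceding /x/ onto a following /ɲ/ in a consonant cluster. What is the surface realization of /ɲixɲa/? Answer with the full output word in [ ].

[ɲixŋa]

Node β immediately or transitively dominates [dorsal], [high], [back], [coronal], [anterior], [distributed], [strident].
After delinking /ɲ/'s Node β and linking /x/'s, the affected terminals become [+dorsal], [+high], [+back], [−coronal]; [constricted glottis], [spread glottis], [voice], … (outside Node β) are retained from /ɲ/.
The resulting bundle matches /ŋ/ in the inventory; substituting it for /ɲ/ gives [ɲixŋa].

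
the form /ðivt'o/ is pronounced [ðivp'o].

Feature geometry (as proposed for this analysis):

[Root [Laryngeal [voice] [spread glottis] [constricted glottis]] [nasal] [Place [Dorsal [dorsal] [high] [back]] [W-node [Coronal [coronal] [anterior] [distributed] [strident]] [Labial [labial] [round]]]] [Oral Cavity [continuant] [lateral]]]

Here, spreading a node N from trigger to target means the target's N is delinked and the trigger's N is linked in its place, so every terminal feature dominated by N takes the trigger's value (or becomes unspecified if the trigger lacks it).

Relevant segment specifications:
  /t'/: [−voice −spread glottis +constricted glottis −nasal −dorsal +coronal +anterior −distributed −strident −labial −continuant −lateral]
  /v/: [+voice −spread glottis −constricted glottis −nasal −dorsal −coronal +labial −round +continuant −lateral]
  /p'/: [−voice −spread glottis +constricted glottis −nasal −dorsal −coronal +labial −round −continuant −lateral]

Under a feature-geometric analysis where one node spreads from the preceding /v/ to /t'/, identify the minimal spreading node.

W-node

Comparing /t'/ with its surface form [p'], the features that change are [labial], [round], [coronal], [anterior], [distributed], [strident].
Tracing each changed feature up the tree, the paths first meet at W-node; any lower node misses at least one of them.
Delinking /t'/'s W-node and associating /v/'s W-node gives precisely the feature bundle of [p'].
[constricted glottis], [continuant] stay as in /t'/ although /v/ differs there, so no node dominating them spread; among the remaining candidates W-node is the lowest that derives the output.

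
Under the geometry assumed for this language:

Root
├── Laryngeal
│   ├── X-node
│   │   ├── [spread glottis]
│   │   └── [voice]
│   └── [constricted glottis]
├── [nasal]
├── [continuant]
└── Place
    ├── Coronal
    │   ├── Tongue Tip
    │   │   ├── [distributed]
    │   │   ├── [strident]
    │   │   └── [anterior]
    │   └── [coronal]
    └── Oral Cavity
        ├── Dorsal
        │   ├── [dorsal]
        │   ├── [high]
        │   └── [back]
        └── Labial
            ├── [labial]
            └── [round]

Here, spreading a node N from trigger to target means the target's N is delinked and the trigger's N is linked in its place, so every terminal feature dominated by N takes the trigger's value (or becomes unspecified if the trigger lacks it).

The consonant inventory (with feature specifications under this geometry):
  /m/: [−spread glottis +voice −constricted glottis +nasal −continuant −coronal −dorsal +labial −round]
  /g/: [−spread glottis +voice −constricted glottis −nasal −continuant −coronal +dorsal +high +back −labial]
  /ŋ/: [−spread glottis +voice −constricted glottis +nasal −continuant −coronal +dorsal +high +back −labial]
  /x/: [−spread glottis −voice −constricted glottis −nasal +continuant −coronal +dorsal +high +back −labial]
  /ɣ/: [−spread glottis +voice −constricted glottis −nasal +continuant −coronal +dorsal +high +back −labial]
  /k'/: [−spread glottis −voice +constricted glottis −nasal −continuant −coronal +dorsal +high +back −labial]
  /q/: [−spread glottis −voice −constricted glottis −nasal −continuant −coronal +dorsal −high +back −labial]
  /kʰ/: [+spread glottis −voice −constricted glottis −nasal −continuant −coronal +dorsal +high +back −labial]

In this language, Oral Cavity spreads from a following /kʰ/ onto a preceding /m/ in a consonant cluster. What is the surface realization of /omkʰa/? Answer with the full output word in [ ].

[oŋkʰa]

The Oral Cavity node dominates the terminals [dorsal], [high], [back], [labial], [round].
After delinking /m/'s Oral Cavity and linking /kʰ/'s, the affected terminals become [+dorsal], [+high], [+back], [−labial]; [spread glottis], [voice], [constricted glottis], … (outside Oral Cavity) are retained from /m/.
Among the inventory, only /ŋ/ has exactly this specification, giving the surface form [oŋkʰa].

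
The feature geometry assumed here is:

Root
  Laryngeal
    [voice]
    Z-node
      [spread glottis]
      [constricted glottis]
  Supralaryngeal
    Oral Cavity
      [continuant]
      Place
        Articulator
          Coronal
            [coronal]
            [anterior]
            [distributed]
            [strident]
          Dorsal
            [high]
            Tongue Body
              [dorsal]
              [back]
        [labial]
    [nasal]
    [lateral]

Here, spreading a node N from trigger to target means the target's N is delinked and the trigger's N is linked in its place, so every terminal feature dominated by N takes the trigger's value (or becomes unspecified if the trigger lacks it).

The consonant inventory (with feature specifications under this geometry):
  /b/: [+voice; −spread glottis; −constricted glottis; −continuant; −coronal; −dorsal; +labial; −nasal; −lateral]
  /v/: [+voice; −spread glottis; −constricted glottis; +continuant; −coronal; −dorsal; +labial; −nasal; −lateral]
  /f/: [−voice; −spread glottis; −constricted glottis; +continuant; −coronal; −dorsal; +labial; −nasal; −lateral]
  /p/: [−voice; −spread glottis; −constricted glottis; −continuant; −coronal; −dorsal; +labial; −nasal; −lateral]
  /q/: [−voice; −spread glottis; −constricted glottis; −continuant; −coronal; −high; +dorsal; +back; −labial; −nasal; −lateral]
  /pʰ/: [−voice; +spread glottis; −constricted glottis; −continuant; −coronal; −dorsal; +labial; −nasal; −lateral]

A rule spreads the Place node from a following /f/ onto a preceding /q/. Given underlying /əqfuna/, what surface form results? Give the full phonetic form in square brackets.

[əpfuna]

The Place node dominates the terminals [coronal], [anterior], [distributed], [strident], [high], [dorsal], [back], [labial].
The target acquires /f/'s values for everything under Place — [−coronal], [−dorsal], [+labial] — while keeping its own [voice], [spread glottis], [constricted glottis], ….
Among the inventory, only /p/ has exactly this specification, giving the surface form [əpfuna].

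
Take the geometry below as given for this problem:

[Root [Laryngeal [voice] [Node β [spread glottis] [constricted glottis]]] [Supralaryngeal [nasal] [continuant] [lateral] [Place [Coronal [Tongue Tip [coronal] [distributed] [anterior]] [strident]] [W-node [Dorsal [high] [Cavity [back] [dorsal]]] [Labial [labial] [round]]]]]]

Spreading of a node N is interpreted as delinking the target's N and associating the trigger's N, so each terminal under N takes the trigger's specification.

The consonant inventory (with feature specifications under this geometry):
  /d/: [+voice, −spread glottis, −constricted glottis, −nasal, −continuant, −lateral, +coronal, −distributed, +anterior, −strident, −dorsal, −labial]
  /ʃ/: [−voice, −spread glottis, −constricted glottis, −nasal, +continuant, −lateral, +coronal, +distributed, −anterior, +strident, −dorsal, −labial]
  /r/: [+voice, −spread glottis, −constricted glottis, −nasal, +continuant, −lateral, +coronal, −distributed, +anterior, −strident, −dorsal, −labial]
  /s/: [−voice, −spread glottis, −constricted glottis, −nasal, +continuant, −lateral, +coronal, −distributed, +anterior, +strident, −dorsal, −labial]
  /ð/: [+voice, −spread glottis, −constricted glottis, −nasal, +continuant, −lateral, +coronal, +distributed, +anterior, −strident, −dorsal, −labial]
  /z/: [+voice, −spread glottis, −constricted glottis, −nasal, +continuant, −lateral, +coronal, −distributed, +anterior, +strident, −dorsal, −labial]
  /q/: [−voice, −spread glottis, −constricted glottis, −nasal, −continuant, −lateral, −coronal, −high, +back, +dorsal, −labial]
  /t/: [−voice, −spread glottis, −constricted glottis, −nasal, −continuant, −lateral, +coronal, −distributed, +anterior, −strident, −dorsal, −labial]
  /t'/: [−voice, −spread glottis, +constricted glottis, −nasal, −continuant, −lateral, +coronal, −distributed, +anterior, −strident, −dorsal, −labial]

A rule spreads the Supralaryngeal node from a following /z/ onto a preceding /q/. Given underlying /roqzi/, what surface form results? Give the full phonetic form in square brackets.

[roszi]

The Supralaryngeal node dominates the terminals [nasal], [continuant], [lateral], [coronal], [distributed], [anterior], [strident], [high], [back], [dorsal], [labial], [round].
The target acquires /z/'s values for everything under Supralaryngeal — [−nasal], [+continuant], [−lateral], [+coronal], [−distributed], [+anterior], [+strident], [−dorsal], [−labial] — while keeping its own [voice], [spread glottis], [constricted glottis].
Among the inventory, only /s/ has exactly this specification, giving the surface form [roszi].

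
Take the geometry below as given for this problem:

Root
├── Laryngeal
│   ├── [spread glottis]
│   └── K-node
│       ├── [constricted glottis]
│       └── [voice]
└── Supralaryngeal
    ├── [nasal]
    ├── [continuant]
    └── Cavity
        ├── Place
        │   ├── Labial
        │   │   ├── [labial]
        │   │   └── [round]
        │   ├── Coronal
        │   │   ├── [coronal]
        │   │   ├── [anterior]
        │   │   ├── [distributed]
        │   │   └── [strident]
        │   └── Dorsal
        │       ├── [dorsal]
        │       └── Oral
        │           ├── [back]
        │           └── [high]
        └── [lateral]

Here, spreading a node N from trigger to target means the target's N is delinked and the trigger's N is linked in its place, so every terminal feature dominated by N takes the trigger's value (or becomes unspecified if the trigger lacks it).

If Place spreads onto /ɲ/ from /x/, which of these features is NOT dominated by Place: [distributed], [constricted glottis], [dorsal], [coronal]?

[constricted glottis]

Place dominates exactly [labial], [round], [coronal], [anterior], [distributed], [strident], [dorsal], [back], [high].
[coronal], [distributed], [dorsal] all lie under Place, so they are overwritten when Place spreads.
But [constricted glottis] is a dependent of K-node, outside Place; it is therefore untouched by the spreading.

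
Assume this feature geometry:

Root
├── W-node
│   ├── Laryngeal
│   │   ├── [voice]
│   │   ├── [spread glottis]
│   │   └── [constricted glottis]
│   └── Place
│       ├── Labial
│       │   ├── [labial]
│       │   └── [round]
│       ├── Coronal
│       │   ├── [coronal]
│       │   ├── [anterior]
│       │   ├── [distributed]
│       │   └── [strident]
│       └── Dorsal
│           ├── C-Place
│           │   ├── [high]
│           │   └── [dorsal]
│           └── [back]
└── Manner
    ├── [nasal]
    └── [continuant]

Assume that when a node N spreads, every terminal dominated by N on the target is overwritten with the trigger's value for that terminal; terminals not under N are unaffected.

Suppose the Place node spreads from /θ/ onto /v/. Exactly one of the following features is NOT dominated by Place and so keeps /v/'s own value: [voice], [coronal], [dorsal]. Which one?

[voice]

The terminals dominated by Place are [labial], [round], [coronal], [anterior], [distributed], [strident], [high], [dorsal], [back].
[coronal], [dorsal] all lie under Place, so they are overwritten when Place spreads.
But [voice] is a dependent of Laryngeal, outside Place; it is therefore untouched by the spreading.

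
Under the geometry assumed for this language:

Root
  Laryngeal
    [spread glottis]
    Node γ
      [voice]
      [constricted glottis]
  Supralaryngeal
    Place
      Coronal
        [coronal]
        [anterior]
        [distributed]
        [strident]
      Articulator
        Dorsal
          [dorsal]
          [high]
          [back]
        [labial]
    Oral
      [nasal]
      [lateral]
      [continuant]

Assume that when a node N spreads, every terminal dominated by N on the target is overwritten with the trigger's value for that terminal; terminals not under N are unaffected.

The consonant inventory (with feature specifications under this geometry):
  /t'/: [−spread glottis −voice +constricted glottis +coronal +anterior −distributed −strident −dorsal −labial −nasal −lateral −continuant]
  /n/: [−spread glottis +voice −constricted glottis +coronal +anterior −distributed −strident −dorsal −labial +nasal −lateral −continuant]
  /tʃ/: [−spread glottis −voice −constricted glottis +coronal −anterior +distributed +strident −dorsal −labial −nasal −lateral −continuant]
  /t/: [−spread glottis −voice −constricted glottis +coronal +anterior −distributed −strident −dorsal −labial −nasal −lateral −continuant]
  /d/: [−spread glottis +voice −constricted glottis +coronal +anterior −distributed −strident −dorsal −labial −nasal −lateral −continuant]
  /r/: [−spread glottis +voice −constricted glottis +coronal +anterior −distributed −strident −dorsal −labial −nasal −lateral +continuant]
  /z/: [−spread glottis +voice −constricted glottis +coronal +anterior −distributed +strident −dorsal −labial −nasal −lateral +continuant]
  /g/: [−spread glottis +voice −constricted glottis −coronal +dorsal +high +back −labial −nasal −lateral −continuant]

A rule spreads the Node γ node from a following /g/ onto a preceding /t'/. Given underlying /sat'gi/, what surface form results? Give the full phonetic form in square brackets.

[sadgi]

Node γ immediately or transitively dominates [voice], [constricted glottis].
Spreading Node γ from /g/ onto /t'/ replaces those values with /g/'s: [+voice], [−constricted glottis]. Features outside Node γ ([spread glottis], [coronal], [anterior], …) stay as in /t'/.
Among the inventory, only /d/ has exactly this specification, giving the surface form [sadgi].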